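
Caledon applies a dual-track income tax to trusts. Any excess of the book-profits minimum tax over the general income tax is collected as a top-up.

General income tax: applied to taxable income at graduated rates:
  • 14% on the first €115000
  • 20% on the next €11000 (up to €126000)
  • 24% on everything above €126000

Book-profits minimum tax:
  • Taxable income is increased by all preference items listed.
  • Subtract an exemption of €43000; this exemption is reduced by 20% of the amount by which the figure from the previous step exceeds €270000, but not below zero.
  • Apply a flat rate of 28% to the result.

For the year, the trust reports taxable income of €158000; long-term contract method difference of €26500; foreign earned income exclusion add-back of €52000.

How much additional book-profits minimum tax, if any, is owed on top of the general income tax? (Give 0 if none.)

€28200

Book-profits minimum tax:
  Adjusted income: €158000 + €26500 + €52000 = €236500
  Exemption: €236500 ≤ €270000, so full €43000 applies
  Base: €236500 − €43000 = €193500
  €193500 × 28% = €54180

General income tax:
  €115000 × 14% = €16100
  €11000 × 20% = €2200
  €32000 × 24% = €7680
  → €25980

Excess of book-profits minimum tax over general income tax: €54180 − €25980 = €28200.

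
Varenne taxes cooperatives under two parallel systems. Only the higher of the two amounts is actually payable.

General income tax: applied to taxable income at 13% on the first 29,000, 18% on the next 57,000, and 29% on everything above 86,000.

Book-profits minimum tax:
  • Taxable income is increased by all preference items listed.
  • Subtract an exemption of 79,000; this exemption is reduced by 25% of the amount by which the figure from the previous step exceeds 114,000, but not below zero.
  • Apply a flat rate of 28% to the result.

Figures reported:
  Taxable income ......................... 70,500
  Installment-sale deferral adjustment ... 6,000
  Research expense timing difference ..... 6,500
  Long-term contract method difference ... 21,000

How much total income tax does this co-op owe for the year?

11,240

Book-profits minimum tax:
  Adjusted income: 70,500 + 6,000 + 6,500 + 21,000 = 104,000
  Exemption: 104,000 ≤ 114,000, so full 79,000 applies
  Base: 104,000 − 79,000 = 25,000
  25,000 × 28% = 7,000

General income tax:
  29,000 × 13% = 3,770
  41,500 × 18% = 7,470
  → 11,240

11,240 > 7,000, so the general income tax governs.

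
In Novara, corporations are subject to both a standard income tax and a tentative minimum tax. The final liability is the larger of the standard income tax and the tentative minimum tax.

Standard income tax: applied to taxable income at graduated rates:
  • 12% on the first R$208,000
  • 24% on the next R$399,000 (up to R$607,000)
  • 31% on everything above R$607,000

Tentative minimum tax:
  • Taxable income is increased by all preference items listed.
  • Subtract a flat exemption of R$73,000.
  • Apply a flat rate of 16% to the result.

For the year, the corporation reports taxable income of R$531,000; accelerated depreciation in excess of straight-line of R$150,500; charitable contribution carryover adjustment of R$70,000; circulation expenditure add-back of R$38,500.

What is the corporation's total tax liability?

R$114,720

Standard income tax:
  R$208,000 × 12% = R$24,960
  R$323,000 × 24% = R$77,520
  → R$102,480

Tentative minimum tax:
  Adjusted income: R$531,000 + R$150,500 + R$70,000 + R$38,500 = R$790,000
  Less exemption R$73,000 → base R$717,000
  R$717,000 × 16% = R$114,720

R$114,720 > R$102,480, so the tentative minimum tax is the binding amount.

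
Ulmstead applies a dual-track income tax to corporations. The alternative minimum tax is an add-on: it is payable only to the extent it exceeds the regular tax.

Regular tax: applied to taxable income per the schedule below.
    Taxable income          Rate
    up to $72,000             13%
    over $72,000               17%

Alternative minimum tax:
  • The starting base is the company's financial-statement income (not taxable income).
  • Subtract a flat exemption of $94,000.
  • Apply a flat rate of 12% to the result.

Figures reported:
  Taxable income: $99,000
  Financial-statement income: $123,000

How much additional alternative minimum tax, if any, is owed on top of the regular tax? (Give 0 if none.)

$0

Alternative minimum tax:
  Base (financial-statement income): $123,000
  Less exemption $94,000 → base $29,000
  $29,000 × 12% = $3,480

Regular tax:
  $72,000 × 13% = $9,360
  $27,000 × 17% = $4,590
  → $13,950

$3,480 ≤ $13,950, so no add-on is due.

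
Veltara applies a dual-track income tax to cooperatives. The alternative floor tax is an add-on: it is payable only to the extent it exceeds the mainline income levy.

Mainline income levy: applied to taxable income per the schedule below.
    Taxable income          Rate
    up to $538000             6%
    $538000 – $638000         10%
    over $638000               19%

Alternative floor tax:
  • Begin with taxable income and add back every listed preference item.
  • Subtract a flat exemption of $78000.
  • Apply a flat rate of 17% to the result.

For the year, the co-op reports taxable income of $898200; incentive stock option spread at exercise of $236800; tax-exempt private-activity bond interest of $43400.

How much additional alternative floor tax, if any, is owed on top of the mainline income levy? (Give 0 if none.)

$95350

Alternative floor tax:
  Adjusted income: $898200 + $236800 + $43400 = $1178400
  Less exemption $78000 → base $1100400
  $1100400 × 17% = $187068

Mainline income levy:
  $538000 × 6% = $32280
  $100000 × 10% = $10000
  $260200 × 19% = $49438
  → $91718

Excess of alternative floor tax over mainline income levy: $187068 − $91718 = $95350.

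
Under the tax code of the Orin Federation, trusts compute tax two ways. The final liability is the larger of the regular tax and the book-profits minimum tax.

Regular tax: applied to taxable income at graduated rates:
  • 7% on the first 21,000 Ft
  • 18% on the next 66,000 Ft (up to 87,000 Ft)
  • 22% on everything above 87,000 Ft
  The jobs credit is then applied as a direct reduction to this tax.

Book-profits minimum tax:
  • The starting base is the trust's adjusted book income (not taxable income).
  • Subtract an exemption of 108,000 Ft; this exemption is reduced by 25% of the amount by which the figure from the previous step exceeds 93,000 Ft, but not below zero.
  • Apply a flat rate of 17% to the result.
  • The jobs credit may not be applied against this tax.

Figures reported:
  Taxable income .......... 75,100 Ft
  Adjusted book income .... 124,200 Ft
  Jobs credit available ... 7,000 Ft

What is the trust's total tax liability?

Regular tax:
  21,000 Ft × 7% = 1,470 Ft
  54,100 Ft × 18% = 9,738 Ft
  → 11,208 Ft
  Less jobs credit 7,000 Ft → 4,208 Ft

Book-profits minimum tax:
  Base (adjusted book income): 124,200 Ft
  Exemption: 108,000 Ft − 25% × (124,200 Ft − 93,000 Ft) = 108,000 Ft − 7,800 Ft = 100,200 Ft
  Base: 124,200 Ft − 100,200 Ft = 24,000 Ft
  24,000 Ft × 17% = 4,080 Ft

4,208 Ft > 4,080 Ft, so the regular tax governs.

4,208 Ft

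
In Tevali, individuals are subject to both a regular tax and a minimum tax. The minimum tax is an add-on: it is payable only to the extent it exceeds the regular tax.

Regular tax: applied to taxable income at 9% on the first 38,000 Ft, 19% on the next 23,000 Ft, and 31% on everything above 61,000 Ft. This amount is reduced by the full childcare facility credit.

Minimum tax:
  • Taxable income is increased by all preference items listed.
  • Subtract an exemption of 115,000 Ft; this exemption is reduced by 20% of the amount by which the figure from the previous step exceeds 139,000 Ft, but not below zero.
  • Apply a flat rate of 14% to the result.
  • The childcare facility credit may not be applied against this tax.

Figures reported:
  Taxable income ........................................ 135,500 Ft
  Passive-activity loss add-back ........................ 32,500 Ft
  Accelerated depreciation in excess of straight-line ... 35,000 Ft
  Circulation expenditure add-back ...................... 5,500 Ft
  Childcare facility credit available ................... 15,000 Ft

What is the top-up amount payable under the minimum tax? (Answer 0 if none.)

0 Ft

Regular tax:
  38,000 Ft × 9% = 3,420 Ft
  23,000 Ft × 19% = 4,370 Ft
  74,500 Ft × 31% = 23,095 Ft
  → 30,885 Ft
  Less childcare facility credit 15,000 Ft → 15,885 Ft

Minimum tax:
  Adjusted income: 135,500 Ft + 32,500 Ft + 35,000 Ft + 5,500 Ft = 208,500 Ft
  Exemption: 115,000 Ft − 20% × (208,500 Ft − 139,000 Ft) = 115,000 Ft − 13,900 Ft = 101,100 Ft
  Base: 208,500 Ft − 101,100 Ft = 107,400 Ft
  107,400 Ft × 14% = 15,036 Ft

15,036 Ft ≤ 15,885 Ft, so no add-on is due.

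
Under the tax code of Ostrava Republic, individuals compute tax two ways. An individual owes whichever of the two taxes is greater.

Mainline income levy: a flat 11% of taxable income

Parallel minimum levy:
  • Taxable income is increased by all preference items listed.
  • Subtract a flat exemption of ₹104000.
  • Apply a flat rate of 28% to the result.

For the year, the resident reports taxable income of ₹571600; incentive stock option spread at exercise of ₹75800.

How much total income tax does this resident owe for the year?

Mainline income levy:
  ₹571600 × 11% = ₹62876

Parallel minimum levy:
  Adjusted income: ₹571600 + ₹75800 = ₹647400
  Less exemption ₹104000 → base ₹543400
  ₹543400 × 28% = ₹152152

₹152152 > ₹62876, so the parallel minimum levy is the binding amount.

₹152152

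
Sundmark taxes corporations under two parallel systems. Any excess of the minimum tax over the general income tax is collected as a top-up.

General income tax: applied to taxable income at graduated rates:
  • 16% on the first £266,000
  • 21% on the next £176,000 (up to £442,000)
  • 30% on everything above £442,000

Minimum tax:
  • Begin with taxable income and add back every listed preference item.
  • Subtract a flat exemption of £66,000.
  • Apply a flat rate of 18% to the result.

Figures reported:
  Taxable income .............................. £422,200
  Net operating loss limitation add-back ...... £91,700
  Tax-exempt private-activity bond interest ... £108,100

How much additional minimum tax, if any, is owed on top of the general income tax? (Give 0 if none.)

Minimum tax:
  Adjusted income: £422,200 + £91,700 + £108,100 = £622,000
  Less exemption £66,000 → base £556,000
  £556,000 × 18% = £100,080

General income tax:
  £266,000 × 16% = £42,560
  £156,200 × 21% = £32,802
  → £75,362

Excess of minimum tax over general income tax: £100,080 − £75,362 = £24,718.

£24,718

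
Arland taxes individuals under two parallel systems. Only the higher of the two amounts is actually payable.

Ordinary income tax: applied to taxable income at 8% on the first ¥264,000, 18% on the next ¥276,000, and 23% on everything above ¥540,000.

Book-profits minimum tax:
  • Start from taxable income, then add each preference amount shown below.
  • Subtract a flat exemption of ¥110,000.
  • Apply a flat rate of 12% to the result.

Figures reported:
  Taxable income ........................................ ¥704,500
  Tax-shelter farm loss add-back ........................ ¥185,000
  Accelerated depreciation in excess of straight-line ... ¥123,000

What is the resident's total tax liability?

¥108,635

Book-profits minimum tax:
  Adjusted income: ¥704,500 + ¥185,000 + ¥123,000 = ¥1,012,500
  Less exemption ¥110,000 → base ¥902,500
  ¥902,500 × 12% = ¥108,300

Ordinary income tax:
  ¥264,000 × 8% = ¥21,120
  ¥276,000 × 18% = ¥49,680
  ¥164,500 × 23% = ¥37,835
  → ¥108,635

¥108,635 > ¥108,300, so the ordinary income tax governs.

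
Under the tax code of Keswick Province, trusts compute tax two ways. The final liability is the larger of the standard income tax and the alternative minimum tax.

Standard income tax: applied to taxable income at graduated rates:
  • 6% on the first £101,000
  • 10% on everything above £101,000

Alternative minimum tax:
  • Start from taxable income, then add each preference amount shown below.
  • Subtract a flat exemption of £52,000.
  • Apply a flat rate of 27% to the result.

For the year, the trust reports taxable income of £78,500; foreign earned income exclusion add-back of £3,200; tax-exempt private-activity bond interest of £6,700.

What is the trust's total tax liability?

Alternative minimum tax:
  Adjusted income: £78,500 + £3,200 + £6,700 = £88,400
  Less exemption £52,000 → base £36,400
  £36,400 × 27% = £9,828

Standard income tax:
  £78,500 × 6% = £4,710

£9,828 > £4,710, so the alternative minimum tax is the binding amount.

£9,828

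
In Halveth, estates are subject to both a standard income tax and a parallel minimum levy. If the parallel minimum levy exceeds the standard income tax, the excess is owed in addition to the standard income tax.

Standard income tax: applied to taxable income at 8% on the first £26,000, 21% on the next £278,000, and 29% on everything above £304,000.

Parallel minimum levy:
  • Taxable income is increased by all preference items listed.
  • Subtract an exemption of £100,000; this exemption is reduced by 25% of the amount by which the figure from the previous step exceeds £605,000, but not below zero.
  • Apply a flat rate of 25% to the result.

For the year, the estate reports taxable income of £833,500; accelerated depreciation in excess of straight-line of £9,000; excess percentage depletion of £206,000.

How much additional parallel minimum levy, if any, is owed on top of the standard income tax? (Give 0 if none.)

£48,110

Parallel minimum levy:
  Adjusted income: £833,500 + £9,000 + £206,000 = £1,048,500
  Exemption: 25% × (£1,048,500 − £605,000) = £110,875 ≥ £100,000, so the exemption is fully phased out
  Base: £1,048,500 − £0 = £1,048,500
  £1,048,500 × 25% = £262,125

Standard income tax:
  £26,000 × 8% = £2,080
  £278,000 × 21% = £58,380
  £529,500 × 29% = £153,555
  → £214,015

Excess of parallel minimum levy over standard income tax: £262,125 − £214,015 = £48,110.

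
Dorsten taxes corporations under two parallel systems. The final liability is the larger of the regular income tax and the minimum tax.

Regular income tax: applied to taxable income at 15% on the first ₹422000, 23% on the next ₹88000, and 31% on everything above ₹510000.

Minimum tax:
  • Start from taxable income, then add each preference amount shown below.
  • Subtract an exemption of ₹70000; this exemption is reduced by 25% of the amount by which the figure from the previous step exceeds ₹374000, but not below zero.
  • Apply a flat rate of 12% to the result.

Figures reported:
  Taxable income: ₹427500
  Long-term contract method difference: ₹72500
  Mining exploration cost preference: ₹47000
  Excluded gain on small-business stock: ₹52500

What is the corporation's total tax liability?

₹70305

Minimum tax:
  Adjusted income: ₹427500 + ₹72500 + ₹47000 + ₹52500 = ₹599500
  Exemption: ₹70000 − 25% × (₹599500 − ₹374000) = ₹70000 − ₹56375 = ₹13625
  Base: ₹599500 − ₹13625 = ₹585875
  ₹585875 × 12% = ₹70305

Regular income tax:
  ₹422000 × 15% = ₹63300
  ₹5500 × 23% = ₹1265
  → ₹64565

₹70305 > ₹64565, so the minimum tax is the binding amount.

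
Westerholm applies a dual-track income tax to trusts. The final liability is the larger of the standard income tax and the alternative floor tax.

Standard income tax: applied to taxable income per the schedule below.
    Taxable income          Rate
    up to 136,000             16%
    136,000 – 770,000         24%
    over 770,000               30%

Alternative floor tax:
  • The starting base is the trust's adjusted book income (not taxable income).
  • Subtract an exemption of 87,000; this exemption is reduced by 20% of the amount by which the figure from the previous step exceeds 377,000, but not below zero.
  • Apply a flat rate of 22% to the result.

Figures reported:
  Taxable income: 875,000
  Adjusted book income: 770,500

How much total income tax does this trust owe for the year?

Alternative floor tax:
  Base (adjusted book income): 770,500
  Exemption: 87,000 − 20% × (770,500 − 377,000) = 87,000 − 78,700 = 8,300
  Base: 770,500 − 8,300 = 762,200
  762,200 × 22% = 167,684

Standard income tax:
  136,000 × 16% = 21,760
  634,000 × 24% = 152,160
  105,000 × 30% = 31,500
  → 205,420

205,420 > 167,684, so the standard income tax governs.

205,420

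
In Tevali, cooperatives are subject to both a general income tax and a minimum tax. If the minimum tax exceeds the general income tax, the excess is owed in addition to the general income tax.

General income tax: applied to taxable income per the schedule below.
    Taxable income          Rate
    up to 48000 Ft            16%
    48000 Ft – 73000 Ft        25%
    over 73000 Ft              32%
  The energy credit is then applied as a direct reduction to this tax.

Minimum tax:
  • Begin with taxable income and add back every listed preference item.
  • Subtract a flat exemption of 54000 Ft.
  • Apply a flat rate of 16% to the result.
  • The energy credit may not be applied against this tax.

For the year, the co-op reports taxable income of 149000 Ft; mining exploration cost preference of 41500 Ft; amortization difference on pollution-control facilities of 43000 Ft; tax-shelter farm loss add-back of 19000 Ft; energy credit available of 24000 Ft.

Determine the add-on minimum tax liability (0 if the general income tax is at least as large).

Minimum tax:
  Adjusted income: 149000 Ft + 41500 Ft + 43000 Ft + 19000 Ft = 252500 Ft
  Less exemption 54000 Ft → base 198500 Ft
  198500 Ft × 16% = 31760 Ft

General income tax:
  48000 Ft × 16% = 7680 Ft
  25000 Ft × 25% = 6250 Ft
  76000 Ft × 32% = 24320 Ft
  → 38250 Ft
  Less energy credit 24000 Ft → 14250 Ft

Excess of minimum tax over general income tax: 31760 Ft − 14250 Ft = 17510 Ft.

17510 Ft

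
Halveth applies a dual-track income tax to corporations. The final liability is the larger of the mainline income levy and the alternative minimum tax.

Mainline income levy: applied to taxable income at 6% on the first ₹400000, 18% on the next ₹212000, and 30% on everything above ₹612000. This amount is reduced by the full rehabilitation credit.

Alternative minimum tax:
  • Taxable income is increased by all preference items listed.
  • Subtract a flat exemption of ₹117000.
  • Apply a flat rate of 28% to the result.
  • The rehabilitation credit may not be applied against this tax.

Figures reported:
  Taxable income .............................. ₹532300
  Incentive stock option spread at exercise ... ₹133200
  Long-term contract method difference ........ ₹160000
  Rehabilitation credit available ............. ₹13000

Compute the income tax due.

Mainline income levy:
  ₹400000 × 6% = ₹24000
  ₹132300 × 18% = ₹23814
  → ₹47814
  Less rehabilitation credit ₹13000 → ₹34814

Alternative minimum tax:
  Adjusted income: ₹532300 + ₹133200 + ₹160000 = ₹825500
  Less exemption ₹117000 → base ₹708500
  ₹708500 × 28% = ₹198380

₹198380 > ₹34814, so the alternative minimum tax is the binding amount.

₹198380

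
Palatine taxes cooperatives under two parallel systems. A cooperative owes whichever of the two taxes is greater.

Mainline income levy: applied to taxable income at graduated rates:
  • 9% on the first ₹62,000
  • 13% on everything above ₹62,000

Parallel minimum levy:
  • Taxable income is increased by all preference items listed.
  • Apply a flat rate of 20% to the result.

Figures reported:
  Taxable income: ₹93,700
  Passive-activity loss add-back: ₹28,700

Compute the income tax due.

₹24,480

Mainline income levy:
  ₹62,000 × 9% = ₹5,580
  ₹31,700 × 13% = ₹4,121
  → ₹9,701

Parallel minimum levy:
  Adjusted income: ₹93,700 + ₹28,700 = ₹122,400
  ₹122,400 × 20% = ₹24,480

₹24,480 > ₹9,701, so the parallel minimum levy is the binding amount.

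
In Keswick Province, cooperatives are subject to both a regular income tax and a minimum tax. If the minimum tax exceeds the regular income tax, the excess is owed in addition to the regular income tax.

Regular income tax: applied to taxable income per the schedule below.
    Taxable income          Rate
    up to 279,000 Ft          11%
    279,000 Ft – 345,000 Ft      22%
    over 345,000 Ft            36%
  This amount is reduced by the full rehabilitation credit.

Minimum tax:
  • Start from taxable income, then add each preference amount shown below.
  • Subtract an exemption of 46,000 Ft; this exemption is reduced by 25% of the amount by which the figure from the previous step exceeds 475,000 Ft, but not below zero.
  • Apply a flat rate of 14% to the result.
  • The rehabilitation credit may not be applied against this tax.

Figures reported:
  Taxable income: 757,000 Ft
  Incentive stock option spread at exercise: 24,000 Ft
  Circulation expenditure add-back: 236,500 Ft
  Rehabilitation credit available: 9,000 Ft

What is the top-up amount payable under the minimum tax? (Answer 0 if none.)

Minimum tax:
  Adjusted income: 757,000 Ft + 24,000 Ft + 236,500 Ft = 1,017,500 Ft
  Exemption: 25% × (1,017,500 Ft − 475,000 Ft) = 135,625 Ft ≥ 46,000 Ft, so the exemption is fully phased out
  Base: 1,017,500 Ft − 0 Ft = 1,017,500 Ft
  1,017,500 Ft × 14% = 142,450 Ft

Regular income tax:
  279,000 Ft × 11% = 30,690 Ft
  66,000 Ft × 22% = 14,520 Ft
  412,000 Ft × 36% = 148,320 Ft
  → 193,530 Ft
  Less rehabilitation credit 9,000 Ft → 184,530 Ft

142,450 Ft ≤ 184,530 Ft, so no add-on is due.

0 Ft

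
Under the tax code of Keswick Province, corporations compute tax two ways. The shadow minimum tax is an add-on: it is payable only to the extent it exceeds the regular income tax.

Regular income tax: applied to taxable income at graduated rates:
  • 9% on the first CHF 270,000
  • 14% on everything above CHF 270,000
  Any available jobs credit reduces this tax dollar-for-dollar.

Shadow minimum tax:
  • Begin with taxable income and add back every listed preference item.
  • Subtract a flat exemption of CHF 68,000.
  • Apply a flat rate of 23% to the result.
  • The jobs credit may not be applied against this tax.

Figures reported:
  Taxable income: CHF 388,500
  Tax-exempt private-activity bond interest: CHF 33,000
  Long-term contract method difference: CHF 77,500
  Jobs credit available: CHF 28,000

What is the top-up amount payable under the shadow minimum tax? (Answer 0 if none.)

CHF 86,240

Shadow minimum tax:
  Adjusted income: CHF 388,500 + CHF 33,000 + CHF 77,500 = CHF 499,000
  Less exemption CHF 68,000 → base CHF 431,000
  CHF 431,000 × 23% = CHF 99,130

Regular income tax:
  CHF 270,000 × 9% = CHF 24,300
  CHF 118,500 × 14% = CHF 16,590
  → CHF 40,890
  Less jobs credit CHF 28,000 → CHF 12,890

Excess of shadow minimum tax over regular income tax: CHF 99,130 − CHF 12,890 = CHF 86,240.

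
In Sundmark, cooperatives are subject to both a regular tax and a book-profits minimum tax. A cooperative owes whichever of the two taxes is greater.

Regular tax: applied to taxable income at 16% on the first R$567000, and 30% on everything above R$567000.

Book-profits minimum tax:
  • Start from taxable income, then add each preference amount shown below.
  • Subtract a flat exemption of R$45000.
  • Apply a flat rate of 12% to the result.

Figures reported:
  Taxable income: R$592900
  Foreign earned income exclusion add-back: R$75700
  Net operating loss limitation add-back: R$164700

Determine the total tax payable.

R$98490

Book-profits minimum tax:
  Adjusted income: R$592900 + R$75700 + R$164700 = R$833300
  Less exemption R$45000 → base R$788300
  R$788300 × 12% = R$94596

Regular tax:
  R$567000 × 16% = R$90720
  R$25900 × 30% = R$7770
  → R$98490

R$98490 > R$94596, so the regular tax governs.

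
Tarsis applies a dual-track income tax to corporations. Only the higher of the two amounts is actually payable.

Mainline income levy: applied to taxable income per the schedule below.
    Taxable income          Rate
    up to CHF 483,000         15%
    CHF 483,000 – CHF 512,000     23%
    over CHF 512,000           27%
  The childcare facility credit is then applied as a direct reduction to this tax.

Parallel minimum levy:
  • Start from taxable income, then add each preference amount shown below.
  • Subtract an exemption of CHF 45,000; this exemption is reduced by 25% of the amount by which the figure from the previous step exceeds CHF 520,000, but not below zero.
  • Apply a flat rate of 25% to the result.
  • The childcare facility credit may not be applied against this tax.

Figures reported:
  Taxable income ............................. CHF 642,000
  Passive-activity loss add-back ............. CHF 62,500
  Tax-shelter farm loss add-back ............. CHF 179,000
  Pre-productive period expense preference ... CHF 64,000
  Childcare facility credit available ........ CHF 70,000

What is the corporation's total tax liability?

Parallel minimum levy:
  Adjusted income: CHF 642,000 + CHF 62,500 + CHF 179,000 + CHF 64,000 = CHF 947,500
  Exemption: 25% × (CHF 947,500 − CHF 520,000) = CHF 106,875 ≥ CHF 45,000, so the exemption is fully phased out
  Base: CHF 947,500 − CHF 0 = CHF 947,500
  CHF 947,500 × 25% = CHF 236,875

Mainline income levy:
  CHF 483,000 × 15% = CHF 72,450
  CHF 29,000 × 23% = CHF 6,670
  CHF 130,000 × 27% = CHF 35,100
  → CHF 114,220
  Less childcare facility credit CHF 70,000 → CHF 44,220

CHF 236,875 > CHF 44,220, so the parallel minimum levy is the binding amount.

CHF 236,875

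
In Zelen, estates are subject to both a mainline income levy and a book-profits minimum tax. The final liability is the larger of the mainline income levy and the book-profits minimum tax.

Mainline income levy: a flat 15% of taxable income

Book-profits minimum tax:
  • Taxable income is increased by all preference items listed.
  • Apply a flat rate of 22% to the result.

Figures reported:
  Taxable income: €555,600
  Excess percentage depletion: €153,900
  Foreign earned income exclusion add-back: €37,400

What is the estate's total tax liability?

€164,318

Book-profits minimum tax:
  Adjusted income: €555,600 + €153,900 + €37,400 = €746,900
  €746,900 × 22% = €164,318

Mainline income levy:
  €555,600 × 15% = €83,340

€164,318 > €83,340, so the book-profits minimum tax is the binding amount.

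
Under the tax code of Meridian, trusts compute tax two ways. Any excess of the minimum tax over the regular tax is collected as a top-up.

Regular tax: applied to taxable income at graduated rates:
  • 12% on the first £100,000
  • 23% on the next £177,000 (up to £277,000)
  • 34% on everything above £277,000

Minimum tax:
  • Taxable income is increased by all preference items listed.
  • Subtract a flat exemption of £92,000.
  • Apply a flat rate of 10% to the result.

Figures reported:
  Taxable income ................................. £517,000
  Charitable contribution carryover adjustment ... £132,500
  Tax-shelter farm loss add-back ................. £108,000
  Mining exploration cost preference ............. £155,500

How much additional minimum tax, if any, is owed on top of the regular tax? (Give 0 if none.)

£0

Regular tax:
  £100,000 × 12% = £12,000
  £177,000 × 23% = £40,710
  £240,000 × 34% = £81,600
  → £134,310

Minimum tax:
  Adjusted income: £517,000 + £132,500 + £108,000 + £155,500 = £913,000
  Less exemption £92,000 → base £821,000
  £821,000 × 10% = £82,100

£82,100 ≤ £134,310, so no add-on is due.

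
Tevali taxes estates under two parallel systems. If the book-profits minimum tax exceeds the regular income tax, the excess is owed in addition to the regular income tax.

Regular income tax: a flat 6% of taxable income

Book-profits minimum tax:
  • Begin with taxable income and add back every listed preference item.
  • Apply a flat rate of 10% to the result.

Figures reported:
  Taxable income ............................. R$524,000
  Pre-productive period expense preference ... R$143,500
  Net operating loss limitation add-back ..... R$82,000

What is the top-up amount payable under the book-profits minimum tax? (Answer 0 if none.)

R$43,510

Book-profits minimum tax:
  Adjusted income: R$524,000 + R$143,500 + R$82,000 = R$749,500
  R$749,500 × 10% = R$74,950

Regular income tax:
  R$524,000 × 6% = R$31,440

Excess of book-profits minimum tax over regular income tax: R$74,950 − R$31,440 = R$43,510.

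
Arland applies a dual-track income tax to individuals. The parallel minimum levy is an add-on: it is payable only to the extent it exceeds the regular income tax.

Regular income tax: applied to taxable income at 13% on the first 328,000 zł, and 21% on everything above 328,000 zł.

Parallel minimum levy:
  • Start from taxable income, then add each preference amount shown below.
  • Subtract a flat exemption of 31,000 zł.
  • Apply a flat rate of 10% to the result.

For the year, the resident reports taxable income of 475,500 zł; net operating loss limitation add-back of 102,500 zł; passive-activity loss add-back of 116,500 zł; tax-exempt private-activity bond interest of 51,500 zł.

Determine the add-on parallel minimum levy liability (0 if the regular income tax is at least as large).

0 zł

Regular income tax:
  328,000 zł × 13% = 42,640 zł
  147,500 zł × 21% = 30,975 zł
  → 73,615 zł

Parallel minimum levy:
  Adjusted income: 475,500 zł + 102,500 zł + 116,500 zł + 51,500 zł = 746,000 zł
  Less exemption 31,000 zł → base 715,000 zł
  715,000 zł × 10% = 71,500 zł

71,500 zł ≤ 73,615 zł, so no add-on is due.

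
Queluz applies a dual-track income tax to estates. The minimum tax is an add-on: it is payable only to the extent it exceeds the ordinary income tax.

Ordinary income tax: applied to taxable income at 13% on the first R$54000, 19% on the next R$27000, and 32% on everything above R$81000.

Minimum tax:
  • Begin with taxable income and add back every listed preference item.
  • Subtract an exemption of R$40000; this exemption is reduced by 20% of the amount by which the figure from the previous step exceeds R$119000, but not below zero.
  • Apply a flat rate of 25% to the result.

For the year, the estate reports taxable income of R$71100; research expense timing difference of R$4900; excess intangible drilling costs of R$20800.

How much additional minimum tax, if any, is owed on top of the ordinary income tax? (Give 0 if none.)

R$3931

Ordinary income tax:
  R$54000 × 13% = R$7020
  R$17100 × 19% = R$3249
  → R$10269

Minimum tax:
  Adjusted income: R$71100 + R$4900 + R$20800 = R$96800
  Exemption: R$96800 ≤ R$119000, so full R$40000 applies
  Base: R$96800 − R$40000 = R$56800
  R$56800 × 25% = R$14200

Excess of minimum tax over ordinary income tax: R$14200 − R$10269 = R$3931.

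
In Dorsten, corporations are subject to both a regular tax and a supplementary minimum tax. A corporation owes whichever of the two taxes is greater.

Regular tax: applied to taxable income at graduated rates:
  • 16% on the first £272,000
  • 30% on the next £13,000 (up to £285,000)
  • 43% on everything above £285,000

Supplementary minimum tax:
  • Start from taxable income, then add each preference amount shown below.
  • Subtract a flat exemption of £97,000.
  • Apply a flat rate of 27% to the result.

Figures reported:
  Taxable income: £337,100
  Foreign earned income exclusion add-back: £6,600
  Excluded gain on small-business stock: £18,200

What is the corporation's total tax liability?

£71,523

Supplementary minimum tax:
  Adjusted income: £337,100 + £6,600 + £18,200 = £361,900
  Less exemption £97,000 → base £264,900
  £264,900 × 27% = £71,523

Regular tax:
  £272,000 × 16% = £43,520
  £13,000 × 30% = £3,900
  £52,100 × 43% = £22,403
  → £69,823

£71,523 > £69,823, so the supplementary minimum tax is the binding amount.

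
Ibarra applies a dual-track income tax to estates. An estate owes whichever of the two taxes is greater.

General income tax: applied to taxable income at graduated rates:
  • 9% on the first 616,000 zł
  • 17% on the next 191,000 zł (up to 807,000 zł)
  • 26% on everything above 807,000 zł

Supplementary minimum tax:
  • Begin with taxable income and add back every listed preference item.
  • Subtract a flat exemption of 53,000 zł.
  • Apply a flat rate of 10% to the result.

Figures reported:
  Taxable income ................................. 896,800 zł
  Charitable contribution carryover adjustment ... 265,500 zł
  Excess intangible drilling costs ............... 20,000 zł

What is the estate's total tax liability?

General income tax:
  616,000 zł × 9% = 55,440 zł
  191,000 zł × 17% = 32,470 zł
  89,800 zł × 26% = 23,348 zł
  → 111,258 zł

Supplementary minimum tax:
  Adjusted income: 896,800 zł + 265,500 zł + 20,000 zł = 1,182,300 zł
  Less exemption 53,000 zł → base 1,129,300 zł
  1,129,300 zł × 10% = 112,930 zł

112,930 zł > 111,258 zł, so the supplementary minimum tax is the binding amount.

112,930 zł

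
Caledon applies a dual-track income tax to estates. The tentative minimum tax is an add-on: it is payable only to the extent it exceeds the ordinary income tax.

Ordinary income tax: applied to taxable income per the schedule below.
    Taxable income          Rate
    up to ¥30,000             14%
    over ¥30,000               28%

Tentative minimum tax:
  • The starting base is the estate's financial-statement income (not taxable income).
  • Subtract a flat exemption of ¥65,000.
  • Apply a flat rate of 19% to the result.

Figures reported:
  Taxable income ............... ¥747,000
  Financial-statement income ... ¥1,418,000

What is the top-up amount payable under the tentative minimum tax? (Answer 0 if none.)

¥52,110

Tentative minimum tax:
  Base (financial-statement income): ¥1,418,000
  Less exemption ¥65,000 → base ¥1,353,000
  ¥1,353,000 × 19% = ¥257,070

Ordinary income tax:
  ¥30,000 × 14% = ¥4,200
  ¥717,000 × 28% = ¥200,760
  → ¥204,960

Excess of tentative minimum tax over ordinary income tax: ¥257,070 − ¥204,960 = ¥52,110.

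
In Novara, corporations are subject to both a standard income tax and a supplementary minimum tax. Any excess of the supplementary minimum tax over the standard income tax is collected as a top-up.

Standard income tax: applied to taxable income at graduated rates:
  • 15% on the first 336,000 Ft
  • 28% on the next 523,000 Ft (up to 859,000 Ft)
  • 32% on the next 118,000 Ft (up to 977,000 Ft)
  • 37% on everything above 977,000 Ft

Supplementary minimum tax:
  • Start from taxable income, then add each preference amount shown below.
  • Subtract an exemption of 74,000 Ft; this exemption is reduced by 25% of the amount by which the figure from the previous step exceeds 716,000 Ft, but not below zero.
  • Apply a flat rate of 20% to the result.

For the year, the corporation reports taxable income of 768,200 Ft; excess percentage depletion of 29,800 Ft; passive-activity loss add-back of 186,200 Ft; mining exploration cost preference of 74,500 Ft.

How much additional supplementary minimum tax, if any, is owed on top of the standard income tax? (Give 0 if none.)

Standard income tax:
  336,000 Ft × 15% = 50,400 Ft
  432,200 Ft × 28% = 121,016 Ft
  → 171,416 Ft

Supplementary minimum tax:
  Adjusted income: 768,200 Ft + 29,800 Ft + 186,200 Ft + 74,500 Ft = 1,058,700 Ft
  Exemption: 25% × (1,058,700 Ft − 716,000 Ft) = 85,675 Ft ≥ 74,000 Ft, so the exemption is fully phased out
  Base: 1,058,700 Ft − 0 Ft = 1,058,700 Ft
  1,058,700 Ft × 20% = 211,740 Ft

Excess of supplementary minimum tax over standard income tax: 211,740 Ft − 171,416 Ft = 40,324 Ft.

40,324 Ft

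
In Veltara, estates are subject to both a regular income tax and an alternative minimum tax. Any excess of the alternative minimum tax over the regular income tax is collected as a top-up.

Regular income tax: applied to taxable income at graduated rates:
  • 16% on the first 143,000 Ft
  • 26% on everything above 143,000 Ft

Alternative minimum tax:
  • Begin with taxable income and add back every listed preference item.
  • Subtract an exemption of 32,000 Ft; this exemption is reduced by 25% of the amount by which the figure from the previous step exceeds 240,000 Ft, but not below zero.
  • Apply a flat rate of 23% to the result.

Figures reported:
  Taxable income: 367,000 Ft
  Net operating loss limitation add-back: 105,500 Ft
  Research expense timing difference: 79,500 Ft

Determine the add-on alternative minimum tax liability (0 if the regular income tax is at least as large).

Alternative minimum tax:
  Adjusted income: 367,000 Ft + 105,500 Ft + 79,500 Ft = 552,000 Ft
  Exemption: 25% × (552,000 Ft − 240,000 Ft) = 78,000 Ft ≥ 32,000 Ft, so the exemption is fully phased out
  Base: 552,000 Ft − 0 Ft = 552,000 Ft
  552,000 Ft × 23% = 126,960 Ft

Regular income tax:
  143,000 Ft × 16% = 22,880 Ft
  224,000 Ft × 26% = 58,240 Ft
  → 81,120 Ft

Excess of alternative minimum tax over regular income tax: 126,960 Ft − 81,120 Ft = 45,840 Ft.

45,840 Ft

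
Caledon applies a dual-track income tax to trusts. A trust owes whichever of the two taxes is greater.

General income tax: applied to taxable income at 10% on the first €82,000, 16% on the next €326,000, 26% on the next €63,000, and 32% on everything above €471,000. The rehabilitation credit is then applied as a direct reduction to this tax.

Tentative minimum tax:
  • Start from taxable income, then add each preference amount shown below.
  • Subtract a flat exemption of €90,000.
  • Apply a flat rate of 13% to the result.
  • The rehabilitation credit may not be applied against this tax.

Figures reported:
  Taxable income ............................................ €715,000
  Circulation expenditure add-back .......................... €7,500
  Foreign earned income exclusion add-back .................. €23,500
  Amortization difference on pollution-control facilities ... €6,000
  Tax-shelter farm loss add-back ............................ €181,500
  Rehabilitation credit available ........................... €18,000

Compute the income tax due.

Tentative minimum tax:
  Adjusted income: €715,000 + €7,500 + €23,500 + €6,000 + €181,500 = €933,500
  Less exemption €90,000 → base €843,500
  €843,500 × 13% = €109,655

General income tax:
  €82,000 × 10% = €8,200
  €326,000 × 16% = €52,160
  €63,000 × 26% = €16,380
  €244,000 × 32% = €78,080
  → €154,820
  Less rehabilitation credit €18,000 → €136,820

€136,820 > €109,655, so the general income tax governs.

€136,820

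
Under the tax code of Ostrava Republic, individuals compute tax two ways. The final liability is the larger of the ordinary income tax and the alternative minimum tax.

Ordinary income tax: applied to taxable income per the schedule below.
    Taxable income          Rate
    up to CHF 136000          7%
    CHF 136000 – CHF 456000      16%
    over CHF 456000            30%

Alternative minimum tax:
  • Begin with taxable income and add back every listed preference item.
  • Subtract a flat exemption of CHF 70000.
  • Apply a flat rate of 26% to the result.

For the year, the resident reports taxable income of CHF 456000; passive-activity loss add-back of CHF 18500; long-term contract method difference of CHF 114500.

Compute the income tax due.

CHF 134940

Ordinary income tax:
  CHF 136000 × 7% = CHF 9520
  CHF 320000 × 16% = CHF 51200
  → CHF 60720

Alternative minimum tax:
  Adjusted income: CHF 456000 + CHF 18500 + CHF 114500 = CHF 589000
  Less exemption CHF 70000 → base CHF 519000
  CHF 519000 × 26% = CHF 134940

CHF 134940 > CHF 60720, so the alternative minimum tax is the binding amount.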